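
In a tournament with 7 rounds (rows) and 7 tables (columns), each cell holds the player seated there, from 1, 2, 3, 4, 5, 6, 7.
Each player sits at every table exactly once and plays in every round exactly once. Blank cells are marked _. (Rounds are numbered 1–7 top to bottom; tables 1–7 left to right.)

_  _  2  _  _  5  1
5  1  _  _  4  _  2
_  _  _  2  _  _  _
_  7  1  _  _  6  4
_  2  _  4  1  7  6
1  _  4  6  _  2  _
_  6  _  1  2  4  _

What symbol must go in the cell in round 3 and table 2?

Round 2, table 6: round 2 has {1, 2, 4, 5} and table 6 has {2, 4, 5, 6, 7}, leaving only 3.
Round 2, table 4: round 2 has {1, 2, 3, 4, 5} and table 4 has {1, 2, 4, 6}, leaving only 7.
Round 1, table 4: round 1 has {1, 2, 5} and table 4 has {1, 2, 4, 6, 7}, leaving only 3.
Round 1, table 2: round 1 has {1, 2, 3, 5} and table 2 has {1, 2, 6, 7}, leaving only 4.
Round 2, table 3: round 2 has {1, 2, 3, 4, 5, 7} and table 3 has {1, 2, 4}, leaving only 6.
Round 3, table 6: round 3 has {2} and table 6 has {2, 3, 4, 5, 6, 7}, leaving only 1.
Round 4, table 4: round 4 has {1, 4, 6, 7} and table 4 has {1, 2, 3, 4, 6, 7}, leaving only 5.
Round 4, table 5: round 4 has {1, 4, 5, 6, 7} and table 5 has {1, 2, 4}, leaving only 3.
Round 4, table 1: round 4 has {1, 3, 4, 5, 6, 7} and table 1 has {1, 5}, leaving only 2.
Round 5, table 1: round 5 has {1, 2, 4, 6, 7} and table 1 has {1, 2, 5}, leaving only 3.
Round 5, table 3: round 5 has {1, 2, 3, 4, 6, 7} and table 3 has {1, 2, 4, 6}, leaving only 5.
Round 7, table 1: round 7 has {1, 2, 4, 6} and table 1 has {1, 2, 3, 5}, leaving only 7.
Round 1, table 1: round 1 has {1, 2, 3, 4, 5} and table 1 has {1, 2, 3, 5, 7}, leaving only 6.
Round 1, table 5: round 1 has {1, 2, 3, 4, 5, 6} and table 5 has {1, 2, 3, 4}, leaving only 7.
Round 3, table 1: round 3 has {1, 2} and table 1 has {1, 2, 3, 5, 6, 7}, leaving only 4.
Round 6, table 5: round 6 has {1, 2, 4, 6} and table 5 has {1, 2, 3, 4, 7}, leaving only 5.
Round 3, table 5: round 3 has {1, 2, 4} and table 5 has {1, 2, 3, 4, 5, 7}, leaving only 6.
Round 6, table 2: round 6 has {1, 2, 4, 5, 6} and table 2 has {1, 2, 4, 6, 7}, leaving only 3.
Round 3 already has {1, 2, 4, 6} and table 2 already has {1, 2, 3, 4, 6, 7}, so round 3, table 2 must be 5.

5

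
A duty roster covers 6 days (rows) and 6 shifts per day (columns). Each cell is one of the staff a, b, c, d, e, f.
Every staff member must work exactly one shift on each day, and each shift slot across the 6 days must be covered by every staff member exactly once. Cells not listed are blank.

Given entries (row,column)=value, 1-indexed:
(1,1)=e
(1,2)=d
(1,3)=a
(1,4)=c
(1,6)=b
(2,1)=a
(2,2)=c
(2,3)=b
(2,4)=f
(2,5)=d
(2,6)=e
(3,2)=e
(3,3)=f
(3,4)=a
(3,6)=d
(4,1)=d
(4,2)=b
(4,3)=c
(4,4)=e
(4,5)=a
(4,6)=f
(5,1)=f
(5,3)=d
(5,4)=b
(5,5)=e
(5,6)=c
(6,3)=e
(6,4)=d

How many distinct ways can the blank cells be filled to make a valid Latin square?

2

Day 1, shift 5: eliminating its day and shift leaves {f}.
Day 3, shift 1: eliminating its day and shift leaves {b, c}.
Day 3, shift 5: eliminating its day and shift leaves {b, c}.
Day 5, shift 2: eliminating its day and shift leaves {a}.
Day 6, shift 1: eliminating its day and shift leaves {b, c}.
Day 6, shift 2: eliminating its day and shift leaves {a, f}.
Day 6, shift 5: eliminating its day and shift leaves {b, c, f}.
Day 6, shift 6: eliminating its day and shift leaves {a}.
Enumerating the assignments across these blanks that avoid any day or shift repeat gives 2 completions.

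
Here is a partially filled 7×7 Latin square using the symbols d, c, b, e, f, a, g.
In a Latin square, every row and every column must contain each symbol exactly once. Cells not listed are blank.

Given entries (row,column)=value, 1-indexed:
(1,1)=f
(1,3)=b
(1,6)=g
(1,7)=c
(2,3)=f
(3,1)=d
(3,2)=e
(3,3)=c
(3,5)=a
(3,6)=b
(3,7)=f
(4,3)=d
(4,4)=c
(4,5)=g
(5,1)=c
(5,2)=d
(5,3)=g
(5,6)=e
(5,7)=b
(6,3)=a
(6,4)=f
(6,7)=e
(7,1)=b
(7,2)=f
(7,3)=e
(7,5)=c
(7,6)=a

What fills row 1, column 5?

d

Row 1, column 2: row 1 has {c, b, f, g} and column 2 has {d, e, f}, leaving only a.
Row 3, column 4: row 3 has {d, c, b, e, f, a} and column 4 has {c, f}, leaving only g.
Row 4, column 2: row 4 has {d, c, g} and column 2 has {d, e, f, a}, leaving only b.
Row 4, column 6: row 4 has {d, c, b, g} and column 6 has {b, e, a, g}, leaving only f.
Row 4, column 7: row 4 has {d, c, b, f, g} and column 7 has {c, b, e, f}, leaving only a.
Row 4, column 1: row 4 has {d, c, b, f, a, g} and column 1 has {d, c, b, f}, leaving only e.
Row 5, column 4: row 5 has {d, c, b, e, g} and column 4 has {c, f, g}, leaving only a.
Row 5, column 5: row 5 has {d, c, b, e, a, g} and column 5 has {c, a, g}, leaving only f.
Row 6, column 1: row 6 has {e, f, a} and column 1 has {d, c, b, e, f}, leaving only g.
Row 2, column 1: row 2 has {f} and column 1 has {d, c, b, e, f, g}, leaving only a.
Row 6, column 2: row 6 has {e, f, a, g} and column 2 has {d, b, e, f, a}, leaving only c.
Row 2, column 2: row 2 has {f, a} and column 2 has {d, c, b, e, f, a}, leaving only g.
Row 2, column 7: row 2 has {f, a, g} and column 7 has {c, b, e, f, a}, leaving only d.
Row 2, column 6: row 2 has {d, f, a, g} and column 6 has {b, e, f, a, g}, leaving only c.
Row 6, column 6: row 6 has {c, e, f, a, g} and column 6 has {c, b, e, f, a, g}, leaving only d.
Row 6, column 5: row 6 has {d, c, e, f, a, g} and column 5 has {c, f, a, g}, leaving only b.
Row 2, column 5: row 2 has {d, c, f, a, g} and column 5 has {c, b, f, a, g}, leaving only e.
Row 1 already has {c, b, f, a, g} and column 5 already has {c, b, e, f, a, g}, so row 1, column 5 must be d.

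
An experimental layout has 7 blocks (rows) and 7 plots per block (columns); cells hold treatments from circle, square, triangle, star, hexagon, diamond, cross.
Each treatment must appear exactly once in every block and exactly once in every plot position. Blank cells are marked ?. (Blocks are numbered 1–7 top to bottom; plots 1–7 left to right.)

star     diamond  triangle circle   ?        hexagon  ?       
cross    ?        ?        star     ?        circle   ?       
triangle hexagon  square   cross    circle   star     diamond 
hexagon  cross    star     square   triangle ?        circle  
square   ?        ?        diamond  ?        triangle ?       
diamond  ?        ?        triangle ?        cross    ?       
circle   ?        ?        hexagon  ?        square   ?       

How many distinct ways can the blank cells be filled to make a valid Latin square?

8

Block 1, plot 5: eliminating its block and plot leaves {square, cross}.
Block 1, plot 7: eliminating its block and plot leaves {square, cross}.
Block 2, plot 2: eliminating its block and plot leaves {square, triangle}.
Block 2, plot 3: eliminating its block and plot leaves {hexagon, diamond}.
Block 2, plot 5: eliminating its block and plot leaves {square, hexagon, diamond}.
Block 2, plot 7: eliminating its block and plot leaves {square, triangle, hexagon}.
Block 4, plot 6: eliminating its block and plot leaves {diamond}.
Block 5, plot 2: eliminating its block and plot leaves {circle, star}.
Block 5, plot 3: eliminating its block and plot leaves {circle, hexagon, cross}.
Block 5, plot 5: eliminating its block and plot leaves {star, hexagon, cross}.
Block 5, plot 7: eliminating its block and plot leaves {star, hexagon, cross}.
Block 6, plot 2: eliminating its block and plot leaves {circle, square, star}.
Block 6, plot 3: eliminating its block and plot leaves {circle, hexagon}.
Block 6, plot 5: eliminating its block and plot leaves {square, star, hexagon}.
Block 6, plot 7: eliminating its block and plot leaves {square, star, hexagon}.
Block 7, plot 2: eliminating its block and plot leaves {triangle, star}.
Block 7, plot 3: eliminating its block and plot leaves {diamond, cross}.
Block 7, plot 5: eliminating its block and plot leaves {star, diamond, cross}.
Block 7, plot 7: eliminating its block and plot leaves {triangle, star, cross}.
Enumerating the assignments across these blanks that avoid any block or plot repeat gives 8 completions.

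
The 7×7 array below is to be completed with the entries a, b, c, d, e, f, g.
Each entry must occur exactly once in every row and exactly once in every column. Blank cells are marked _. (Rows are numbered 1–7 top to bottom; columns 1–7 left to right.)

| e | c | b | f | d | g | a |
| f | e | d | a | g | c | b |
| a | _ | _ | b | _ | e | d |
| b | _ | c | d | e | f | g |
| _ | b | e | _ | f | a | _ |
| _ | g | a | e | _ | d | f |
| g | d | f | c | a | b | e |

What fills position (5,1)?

Row 3, column 2: row 3 has {a, b, d, e} and column 2 has {b, c, d, e, g}, leaving only f.
Row 3, column 3: row 3 has {a, b, d, e, f} and column 3 has {a, b, c, d, e, f}, leaving only g.
Row 3, column 5: row 3 has {a, b, d, e, f, g} and column 5 has {a, d, e, f, g}, leaving only c.
Row 4, column 2: row 4 has {b, c, d, e, f, g} and column 2 has {b, c, d, e, f, g}, leaving only a.
Row 5, column 4: row 5 has {a, b, e, f} and column 4 has {a, b, c, d, e, f}, leaving only g.
Row 5, column 7: row 5 has {a, b, e, f, g} and column 7 has {a, b, d, e, f, g}, leaving only c.
Row 5 already has {a, b, c, e, f, g} and column 1 already has {a, b, e, f, g}, so row 5, column 1 must be d.

d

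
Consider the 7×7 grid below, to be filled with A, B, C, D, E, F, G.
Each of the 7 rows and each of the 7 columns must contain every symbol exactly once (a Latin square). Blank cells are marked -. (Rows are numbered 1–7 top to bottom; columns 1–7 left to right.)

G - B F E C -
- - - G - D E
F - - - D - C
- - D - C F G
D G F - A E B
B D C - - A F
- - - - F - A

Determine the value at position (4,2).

E

Row 1, column 2: row 1 has {B, C, E, F, G} and column 2 has {D, G}, leaving only A.
Row 1, column 7: row 1 has {A, B, C, E, F, G} and column 7 has {A, B, C, E, F, G}, leaving only D.
Row 2, column 3: row 2 has {D, E, G} and column 3 has {B, C, D, F}, leaving only A.
Row 2, column 1: row 2 has {A, D, E, G} and column 1 has {B, D, F, G}, leaving only C.
Row 2, column 5: row 2 has {A, C, D, E, G} and column 5 has {A, C, D, E, F}, leaving only B.
Row 2, column 2: row 2 has {A, B, C, D, E, G} and column 2 has {A, D, G}, leaving only F.
Row 5, column 4: row 5 has {A, B, D, E, F, G} and column 4 has {F, G}, leaving only C.
Row 6, column 4: row 6 has {A, B, C, D, F} and column 4 has {C, F, G}, leaving only E.
Row 6, column 5: row 6 has {A, B, C, D, E, F} and column 5 has {A, B, C, D, E, F}, leaving only G.
Row 7, column 1: row 7 has {A, F} and column 1 has {B, C, D, F, G}, leaving only E.
Row 4, column 1: row 4 has {C, D, F, G} and column 1 has {B, C, D, E, F, G}, leaving only A.
Row 4, column 4: row 4 has {A, C, D, F, G} and column 4 has {C, E, F, G}, leaving only B.
Row 4 already has {A, B, C, D, F, G} and column 2 already has {A, D, F, G}, so row 4, column 2 must be E.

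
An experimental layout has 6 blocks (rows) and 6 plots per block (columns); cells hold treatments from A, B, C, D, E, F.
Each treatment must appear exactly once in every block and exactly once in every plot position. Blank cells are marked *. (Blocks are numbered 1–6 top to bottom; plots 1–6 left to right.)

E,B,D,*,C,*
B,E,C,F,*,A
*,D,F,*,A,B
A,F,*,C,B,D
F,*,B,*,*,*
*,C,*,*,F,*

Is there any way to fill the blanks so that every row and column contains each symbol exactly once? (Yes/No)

No block or plot among the givens repeats a symbol, and propagating forced cells runs into no contradiction.
One valid completion exists (for instance, E B D A C F / B E C F D A / C D F E A B / A F E C B D / F A B D E C / D C A B F E).

Yes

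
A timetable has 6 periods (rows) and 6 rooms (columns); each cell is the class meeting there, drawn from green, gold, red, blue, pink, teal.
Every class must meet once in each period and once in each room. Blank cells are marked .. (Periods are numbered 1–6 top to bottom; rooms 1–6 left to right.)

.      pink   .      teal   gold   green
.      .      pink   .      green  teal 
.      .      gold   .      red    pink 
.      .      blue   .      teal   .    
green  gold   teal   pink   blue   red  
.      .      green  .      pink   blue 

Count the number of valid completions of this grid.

Period 1, room 1: eliminating its period and room leaves {red, blue}.
Period 1, room 3: eliminating its period and room leaves {red}.
Period 2, room 1: eliminating its period and room leaves {gold, red, blue}.
Period 2, room 2: eliminating its period and room leaves {red, blue}.
Period 2, room 4: eliminating its period and room leaves {gold, red, blue}.
Period 3, room 1: eliminating its period and room leaves {blue, teal}.
Period 3, room 2: eliminating its period and room leaves {green, blue, teal}.
Period 3, room 4: eliminating its period and room leaves {green, blue}.
Period 4, room 1: eliminating its period and room leaves {gold, red, pink}.
Period 4, room 2: eliminating its period and room leaves {green, red}.
Period 4, room 4: eliminating its period and room leaves {green, gold, red}.
Period 4, room 6: eliminating its period and room leaves {gold}.
Period 6, room 1: eliminating its period and room leaves {gold, red, teal}.
Period 6, room 2: eliminating its period and room leaves {red, teal}.
Period 6, room 4: eliminating its period and room leaves {gold, red}.
Enumerating the assignments across these blanks that avoid any period or room repeat gives 3 completions.

3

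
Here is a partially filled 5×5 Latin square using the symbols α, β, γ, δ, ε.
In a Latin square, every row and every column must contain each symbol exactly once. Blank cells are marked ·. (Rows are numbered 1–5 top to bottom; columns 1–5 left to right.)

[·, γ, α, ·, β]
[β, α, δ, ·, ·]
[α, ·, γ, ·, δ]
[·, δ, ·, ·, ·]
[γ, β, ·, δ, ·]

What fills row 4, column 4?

α

Row 1, column 4: row 1 has {α, β, γ} and column 4 has {δ}, leaving only ε.
Row 1, column 1: row 1 has {α, β, γ, ε} and column 1 has {α, β, γ}, leaving only δ.
Row 2, column 4: row 2 has {α, β, δ} and column 4 has {δ, ε}, leaving only γ.
Row 2, column 5: row 2 has {α, β, γ, δ} and column 5 has {β, δ}, leaving only ε.
Row 3, column 2: row 3 has {α, γ, δ} and column 2 has {α, β, γ, δ}, leaving only ε.
Row 3, column 4: row 3 has {α, γ, δ, ε} and column 4 has {γ, δ, ε}, leaving only β.
Row 4 already has {δ} and column 4 already has {β, γ, δ, ε}, so row 4, column 4 must be α.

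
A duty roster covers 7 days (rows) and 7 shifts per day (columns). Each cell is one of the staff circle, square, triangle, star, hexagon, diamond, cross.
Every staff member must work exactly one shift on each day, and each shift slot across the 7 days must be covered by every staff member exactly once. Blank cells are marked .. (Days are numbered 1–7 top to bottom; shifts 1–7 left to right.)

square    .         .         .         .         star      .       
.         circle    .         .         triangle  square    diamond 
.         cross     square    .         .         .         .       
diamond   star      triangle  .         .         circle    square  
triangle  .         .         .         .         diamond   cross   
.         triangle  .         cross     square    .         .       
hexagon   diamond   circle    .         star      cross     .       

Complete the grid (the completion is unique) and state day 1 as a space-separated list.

square hexagon cross triangle diamond star circle

Day 1, shift 2: day 1 has {square, star} and shift 2 has {circle, triangle, star, diamond, cross}, leaving only hexagon.
Day 4, shift 4: day 4 has {circle, square, triangle, star, diamond} and shift 4 has {cross}, leaving only hexagon.
Day 2, shift 4: day 2 has {circle, square, triangle, diamond} and shift 4 has {hexagon, cross}, leaving only star.
Day 2, shift 1: day 2 has {circle, square, triangle, star, diamond} and shift 1 has {square, triangle, hexagon, diamond}, leaving only cross.
Day 2, shift 3: day 2 has {circle, square, triangle, star, diamond, cross} and shift 3 has {circle, square, triangle}, leaving only hexagon.
Day 4, shift 5: day 4 has {circle, square, triangle, star, hexagon, diamond} and shift 5 has {square, triangle, star}, leaving only cross.
Day 5, shift 2: day 5 has {triangle, diamond, cross} and shift 2 has {circle, triangle, star, hexagon, diamond, cross}, leaving only square.
Day 5, shift 3: day 5 has {square, triangle, diamond, cross} and shift 3 has {circle, square, triangle, hexagon}, leaving only star.
Day 5, shift 4: day 5 has {square, triangle, star, diamond, cross} and shift 4 has {star, hexagon, cross}, leaving only circle.
Day 5, shift 5: day 5 has {circle, square, triangle, star, diamond, cross} and shift 5 has {square, triangle, star, cross}, leaving only hexagon.
Day 6, shift 3: day 6 has {square, triangle, cross} and shift 3 has {circle, square, triangle, star, hexagon}, leaving only diamond.
Day 1, shift 3: day 1 has {square, star, hexagon} and shift 3 has {circle, square, triangle, star, hexagon, diamond}, leaving only cross.
Day 6, shift 6: day 6 has {square, triangle, diamond, cross} and shift 6 has {circle, square, star, diamond, cross}, leaving only hexagon.
Day 3, shift 6: day 3 has {square, cross} and shift 6 has {circle, square, star, hexagon, diamond, cross}, leaving only triangle.
Day 3, shift 4: day 3 has {square, triangle, cross} and shift 4 has {circle, star, hexagon, cross}, leaving only diamond.
Day 1, shift 4: day 1 has {square, star, hexagon, cross} and shift 4 has {circle, star, hexagon, diamond, cross}, leaving only triangle.
Day 1, shift 7: day 1 has {square, triangle, star, hexagon, cross} and shift 7 has {square, diamond, cross}, leaving only circle.
Day 1, shift 5: day 1 has {circle, square, triangle, star, hexagon, cross} and shift 5 has {square, triangle, star, hexagon, cross}, leaving only diamond.
So day 1 reads: square hexagon cross triangle diamond star circle.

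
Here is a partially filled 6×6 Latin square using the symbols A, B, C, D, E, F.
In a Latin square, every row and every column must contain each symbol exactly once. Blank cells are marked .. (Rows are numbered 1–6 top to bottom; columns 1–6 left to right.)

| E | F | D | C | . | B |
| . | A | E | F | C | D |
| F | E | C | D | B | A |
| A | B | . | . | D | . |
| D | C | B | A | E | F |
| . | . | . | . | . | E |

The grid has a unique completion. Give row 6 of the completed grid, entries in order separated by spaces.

C D A B F E

Row 6, column 2: row 6 has {E} and column 2 has {A, B, C, E, F}, leaving only D.
Row 6, column 4: row 6 has {D, E} and column 4 has {A, C, D, F}, leaving only B.
Row 6, column 1: row 6 has {B, D, E} and column 1 has {A, D, E, F}, leaving only C.
Row 1, column 5: row 1 has {B, C, D, E, F} and column 5 has {B, C, D, E}, leaving only A.
Row 6, column 5: row 6 has {B, C, D, E} and column 5 has {A, B, C, D, E}, leaving only F.
Row 6, column 3: row 6 has {B, C, D, E, F} and column 3 has {B, C, D, E}, leaving only A.
So row 6 reads: C D A B F E.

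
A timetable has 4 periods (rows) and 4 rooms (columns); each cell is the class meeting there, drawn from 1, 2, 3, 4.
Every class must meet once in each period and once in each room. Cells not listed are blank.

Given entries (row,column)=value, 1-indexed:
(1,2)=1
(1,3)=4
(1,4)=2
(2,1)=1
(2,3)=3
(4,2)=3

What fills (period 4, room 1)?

Period 1, room 1: period 1 has {1, 2, 4} and room 1 has {1}, leaving only 3.
Period 2, room 4: period 2 has {1, 3} and room 4 has {2}, leaving only 4.
Period 2, room 2: period 2 has {1, 3, 4} and room 2 has {1, 3}, leaving only 2.
Period 3, room 2: period 3 has {} and room 2 has {1, 2, 3}, leaving only 4.
Period 3, room 1: period 3 has {4} and room 1 has {1, 3}, leaving only 2.
Period 4 already has {3} and room 1 already has {1, 2, 3}, so period 4, room 1 must be 4.

4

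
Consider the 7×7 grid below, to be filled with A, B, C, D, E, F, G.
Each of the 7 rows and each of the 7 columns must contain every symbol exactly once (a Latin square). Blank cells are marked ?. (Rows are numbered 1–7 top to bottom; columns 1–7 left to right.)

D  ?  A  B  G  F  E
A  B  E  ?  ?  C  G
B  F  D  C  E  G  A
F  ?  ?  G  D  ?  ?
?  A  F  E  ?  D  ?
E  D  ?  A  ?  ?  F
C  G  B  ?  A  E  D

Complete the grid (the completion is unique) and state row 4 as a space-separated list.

Row 4, column 3: row 4 has {D, F, G} and column 3 has {A, B, D, E, F}, leaving only C.
Row 4, column 2: row 4 has {C, D, F, G} and column 2 has {A, B, D, F, G}, leaving only E.
Row 4, column 7: row 4 has {C, D, E, F, G} and column 7 has {A, D, E, F, G}, leaving only B.
Row 4, column 6: row 4 has {B, C, D, E, F, G} and column 6 has {C, D, E, F, G}, leaving only A.
So row 4 reads: F E C G D A B.

F E C G D A B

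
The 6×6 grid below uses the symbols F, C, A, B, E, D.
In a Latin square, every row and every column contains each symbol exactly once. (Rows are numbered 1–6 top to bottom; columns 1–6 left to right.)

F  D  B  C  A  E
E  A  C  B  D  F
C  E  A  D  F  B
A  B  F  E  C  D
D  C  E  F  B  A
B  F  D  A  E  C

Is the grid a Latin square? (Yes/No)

Yes

Each row is a permutation of the 6 symbols, and so is each column.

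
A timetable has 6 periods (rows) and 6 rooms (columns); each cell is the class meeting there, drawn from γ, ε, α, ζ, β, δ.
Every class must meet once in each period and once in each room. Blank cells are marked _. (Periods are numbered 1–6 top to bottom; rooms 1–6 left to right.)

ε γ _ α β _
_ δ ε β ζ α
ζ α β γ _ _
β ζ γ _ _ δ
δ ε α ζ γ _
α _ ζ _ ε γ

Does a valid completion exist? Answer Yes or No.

Yes

No period or room among the givens repeats a symbol, and propagating forced cells runs into no contradiction.
One valid completion exists (for instance, ε γ δ α β ζ / γ δ ε β ζ α / ζ α β γ δ ε / β ζ γ ε α δ / δ ε α ζ γ β / α β ζ δ ε γ).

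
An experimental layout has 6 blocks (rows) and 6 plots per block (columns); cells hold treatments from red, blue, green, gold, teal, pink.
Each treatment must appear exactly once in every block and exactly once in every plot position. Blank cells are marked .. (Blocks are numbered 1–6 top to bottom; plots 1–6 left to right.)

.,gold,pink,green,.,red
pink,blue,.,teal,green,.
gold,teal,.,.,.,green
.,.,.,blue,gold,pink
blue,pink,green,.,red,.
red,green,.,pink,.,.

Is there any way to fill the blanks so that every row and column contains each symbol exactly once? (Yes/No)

No block or plot among the givens repeats a symbol, and propagating forced cells runs into no contradiction.
One valid completion exists (for instance, teal gold pink green blue red / pink blue red teal green gold / gold teal blue red pink green / green red teal blue gold pink / blue pink green gold red teal / red green gold pink teal blue).

Yes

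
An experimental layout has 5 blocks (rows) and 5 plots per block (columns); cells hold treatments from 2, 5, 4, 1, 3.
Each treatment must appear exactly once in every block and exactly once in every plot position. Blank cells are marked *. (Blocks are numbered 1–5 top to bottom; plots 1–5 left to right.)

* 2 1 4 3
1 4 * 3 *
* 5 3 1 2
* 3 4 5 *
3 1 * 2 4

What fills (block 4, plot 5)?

Block 4 already has {5, 4, 3} and plot 5 already has {2, 4, 3}, so block 4, plot 5 must be 1.

1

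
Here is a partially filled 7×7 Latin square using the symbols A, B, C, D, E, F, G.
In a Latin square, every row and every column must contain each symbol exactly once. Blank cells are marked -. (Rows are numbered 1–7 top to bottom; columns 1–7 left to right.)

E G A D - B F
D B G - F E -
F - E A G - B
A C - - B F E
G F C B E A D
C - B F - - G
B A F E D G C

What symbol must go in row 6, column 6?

D

Row 6 already has {B, C, F, G} and column 6 already has {A, B, E, F, G}, so row 6, column 6 must be D.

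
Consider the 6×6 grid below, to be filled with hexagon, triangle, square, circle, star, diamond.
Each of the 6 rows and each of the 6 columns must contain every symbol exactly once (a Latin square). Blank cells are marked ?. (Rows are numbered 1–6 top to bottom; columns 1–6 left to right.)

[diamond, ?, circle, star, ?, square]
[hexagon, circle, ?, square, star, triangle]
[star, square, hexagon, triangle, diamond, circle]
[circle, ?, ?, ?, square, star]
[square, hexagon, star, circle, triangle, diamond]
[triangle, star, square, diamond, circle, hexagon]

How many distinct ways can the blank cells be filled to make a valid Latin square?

1

Row 1, column 2: eliminating its row and column leaves {triangle}.
Row 1, column 5: eliminating its row and column leaves {hexagon}.
Row 2, column 3: eliminating its row and column leaves {diamond}.
Row 4, column 2: eliminating its row and column leaves {triangle, diamond}.
Row 4, column 3: eliminating its row and column leaves {triangle, diamond}.
Row 4, column 4: eliminating its row and column leaves {hexagon}.
Only one assignment across all blanks avoids any row or column repeat, giving 1 completion.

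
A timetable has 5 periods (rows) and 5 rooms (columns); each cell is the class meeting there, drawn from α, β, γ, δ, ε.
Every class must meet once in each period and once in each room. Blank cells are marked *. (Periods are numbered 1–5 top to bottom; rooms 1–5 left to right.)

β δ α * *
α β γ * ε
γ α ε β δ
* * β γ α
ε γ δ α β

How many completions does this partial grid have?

Period 1, room 4: eliminating its period and room leaves {ε}.
Period 1, room 5: eliminating its period and room leaves {γ}.
Period 2, room 4: eliminating its period and room leaves {δ}.
Period 4, room 1: eliminating its period and room leaves {δ}.
Period 4, room 2: eliminating its period and room leaves {ε}.
Only one assignment across all blanks avoids any period or room repeat, giving 1 completion.

1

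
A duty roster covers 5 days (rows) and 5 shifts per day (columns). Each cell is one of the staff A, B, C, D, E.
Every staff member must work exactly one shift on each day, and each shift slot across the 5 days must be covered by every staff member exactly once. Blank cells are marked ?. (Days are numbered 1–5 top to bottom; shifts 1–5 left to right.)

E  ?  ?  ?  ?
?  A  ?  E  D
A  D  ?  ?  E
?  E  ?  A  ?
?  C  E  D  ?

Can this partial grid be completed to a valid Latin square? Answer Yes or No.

No

Day 1, shift 2: day 1 has {E} and shift 2 has {A, C, D, E}, so it must be B.
Day 1, shift 4: day 1 has {B, E} and shift 4 has {A, D, E}, so it must be C.
Day 1, shift 5: day 1 has {B, C, E} and shift 5 has {D, E}, so it must be A.
Day 1, shift 3: day 1 has {A, B, C, E} and shift 3 has {E}, so it must be D.
Day 3, shift 4: day 3 has {A, D, E} and shift 4 has {A, C, D, E}, so it must be B.
Day 3, shift 3: day 3 has {A, B, D, E} and shift 3 has {D, E}, so it must be C.
Day 2, shift 3: day 2 has {A, D, E} and shift 3 has {C, D, E}, so it must be B.
Now day 4, shift 3: day 4 together with shift 3 already contain {A, B, C, D, E} — every symbol — so nothing can go there. The grid has no valid completion.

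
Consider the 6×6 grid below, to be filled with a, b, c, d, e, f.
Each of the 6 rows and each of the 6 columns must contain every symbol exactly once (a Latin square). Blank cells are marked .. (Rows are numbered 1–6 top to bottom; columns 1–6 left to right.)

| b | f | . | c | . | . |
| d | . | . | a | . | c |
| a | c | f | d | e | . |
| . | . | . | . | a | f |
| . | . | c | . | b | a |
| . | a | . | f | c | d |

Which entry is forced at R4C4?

Row 1, column 5: row 1 has {b, c, f} and column 5 has {a, b, c, e}, leaving only d.
Row 1, column 6: row 1 has {b, c, d, f} and column 6 has {a, c, d, f}, leaving only e.
Row 1, column 3: row 1 has {b, c, d, e, f} and column 3 has {c, f}, leaving only a.
Row 2, column 5: row 2 has {a, c, d} and column 5 has {a, b, c, d, e}, leaving only f.
Row 3, column 6: row 3 has {a, c, d, e, f} and column 6 has {a, c, d, e, f}, leaving only b.
Row 5, column 4: row 5 has {a, b, c} and column 4 has {a, c, d, f}, leaving only e.
Row 4 already has {a, f} and column 4 already has {a, c, d, e, f}, so row 4, column 4 must be b.

b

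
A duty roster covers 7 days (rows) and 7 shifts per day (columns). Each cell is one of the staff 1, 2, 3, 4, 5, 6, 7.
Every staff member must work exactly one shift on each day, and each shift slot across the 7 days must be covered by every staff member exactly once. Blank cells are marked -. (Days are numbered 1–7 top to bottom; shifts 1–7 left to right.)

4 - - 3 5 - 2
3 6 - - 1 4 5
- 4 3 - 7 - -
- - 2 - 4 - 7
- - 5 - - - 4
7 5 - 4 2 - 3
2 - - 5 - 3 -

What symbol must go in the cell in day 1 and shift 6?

7

Day 2, shift 3: day 2 has {1, 3, 4, 5, 6} and shift 3 has {2, 3, 5}, leaving only 7.
Day 2, shift 4: day 2 has {1, 3, 4, 5, 6, 7} and shift 4 has {3, 4, 5}, leaving only 2.
Day 7, shift 5: day 7 has {2, 3, 5} and shift 5 has {1, 2, 4, 5, 7}, leaving only 6.
Day 5, shift 5: day 5 has {4, 5} and shift 5 has {1, 2, 4, 5, 6, 7}, leaving only 3.
Day 7, shift 7: day 7 has {2, 3, 5, 6} and shift 7 has {2, 3, 4, 5, 7}, leaving only 1.
Day 3, shift 7: day 3 has {3, 4, 7} and shift 7 has {1, 2, 3, 4, 5, 7}, leaving only 6.
Day 3, shift 4: day 3 has {3, 4, 6, 7} and shift 4 has {2, 3, 4, 5}, leaving only 1.
Day 3, shift 1: day 3 has {1, 3, 4, 6, 7} and shift 1 has {2, 3, 4, 7}, leaving only 5.
Day 3, shift 6: day 3 has {1, 3, 4, 5, 6, 7} and shift 6 has {3, 4}, leaving only 2.
Day 4, shift 4: day 4 has {2, 4, 7} and shift 4 has {1, 2, 3, 4, 5}, leaving only 6.
Day 4, shift 1: day 4 has {2, 4, 6, 7} and shift 1 has {2, 3, 4, 5, 7}, leaving only 1.
Day 4, shift 2: day 4 has {1, 2, 4, 6, 7} and shift 2 has {4, 5, 6}, leaving only 3.
Day 4, shift 6: day 4 has {1, 2, 3, 4, 6, 7} and shift 6 has {2, 3, 4}, leaving only 5.
Day 5, shift 1: day 5 has {3, 4, 5} and shift 1 has {1, 2, 3, 4, 5, 7}, leaving only 6.
Day 5, shift 4: day 5 has {3, 4, 5, 6} and shift 4 has {1, 2, 3, 4, 5, 6}, leaving only 7.
Day 5, shift 6: day 5 has {3, 4, 5, 6, 7} and shift 6 has {2, 3, 4, 5}, leaving only 1.
Day 5, shift 2: day 5 has {1, 3, 4, 5, 6, 7} and shift 2 has {3, 4, 5, 6}, leaving only 2.
Day 6, shift 6: day 6 has {2, 3, 4, 5, 7} and shift 6 has {1, 2, 3, 4, 5}, leaving only 6.
Day 1 already has {2, 3, 4, 5} and shift 6 already has {1, 2, 3, 4, 5, 6}, so day 1, shift 6 must be 7.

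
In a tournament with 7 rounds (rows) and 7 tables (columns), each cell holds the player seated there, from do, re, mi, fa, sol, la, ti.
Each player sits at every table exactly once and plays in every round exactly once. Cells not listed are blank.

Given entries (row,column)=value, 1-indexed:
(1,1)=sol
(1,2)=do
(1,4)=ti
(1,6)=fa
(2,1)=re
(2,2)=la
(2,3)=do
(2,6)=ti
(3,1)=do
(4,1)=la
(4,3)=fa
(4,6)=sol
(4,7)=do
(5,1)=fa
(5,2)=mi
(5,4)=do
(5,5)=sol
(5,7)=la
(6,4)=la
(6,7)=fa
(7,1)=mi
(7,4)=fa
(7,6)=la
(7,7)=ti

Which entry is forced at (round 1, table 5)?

Round 5, table 6: round 5 has {do, mi, fa, sol, la} and table 6 has {fa, sol, la, ti}, leaving only re.
Round 3, table 6: round 3 has {do} and table 6 has {re, fa, sol, la, ti}, leaving only mi.
Round 5, table 3: round 5 has {do, re, mi, fa, sol, la} and table 3 has {do, fa}, leaving only ti.
Round 6, table 1: round 6 has {fa, la} and table 1 has {do, re, mi, fa, sol, la}, leaving only ti.
Round 6, table 6: round 6 has {fa, la, ti} and table 6 has {re, mi, fa, sol, la, ti}, leaving only do.
Round 1, table 5 is narrowed to {re, mi, la}.
If it were re, then round 3, table 4 would be left with no valid symbol.
If it were mi, then round 3, table 4 would be left with no valid symbol.
So round 1, table 5 must be la.

la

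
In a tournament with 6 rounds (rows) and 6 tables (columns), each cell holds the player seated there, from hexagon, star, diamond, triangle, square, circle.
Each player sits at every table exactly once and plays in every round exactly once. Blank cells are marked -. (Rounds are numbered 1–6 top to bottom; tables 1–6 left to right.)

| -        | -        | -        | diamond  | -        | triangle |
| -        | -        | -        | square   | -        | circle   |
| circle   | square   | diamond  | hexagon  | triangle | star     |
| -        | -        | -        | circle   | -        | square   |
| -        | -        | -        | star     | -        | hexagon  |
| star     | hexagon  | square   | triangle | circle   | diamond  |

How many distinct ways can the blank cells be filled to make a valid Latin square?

20

Round 1, table 1: eliminating its round and table leaves {hexagon, square}.
Round 1, table 2: eliminating its round and table leaves {star, circle}.
Round 1, table 3: eliminating its round and table leaves {hexagon, star, circle}.
Round 1, table 5: eliminating its round and table leaves {hexagon, star, square}.
Round 2, table 1: eliminating its round and table leaves {hexagon, diamond, triangle}.
Round 2, table 2: eliminating its round and table leaves {star, diamond, triangle}.
Round 2, table 3: eliminating its round and table leaves {hexagon, star, triangle}.
Round 2, table 5: eliminating its round and table leaves {hexagon, star, diamond}.
Round 4, table 1: eliminating its round and table leaves {hexagon, diamond, triangle}.
Round 4, table 2: eliminating its round and table leaves {star, diamond, triangle}.
Round 4, table 3: eliminating its round and table leaves {hexagon, star, triangle}.
Round 4, table 5: eliminating its round and table leaves {hexagon, star, diamond}.
Round 5, table 1: eliminating its round and table leaves {diamond, triangle, square}.
Round 5, table 2: eliminating its round and table leaves {diamond, triangle, circle}.
Round 5, table 3: eliminating its round and table leaves {triangle, circle}.
Round 5, table 5: eliminating its round and table leaves {diamond, square}.
Enumerating the assignments across these blanks that avoid any round or table repeat gives 20 completions.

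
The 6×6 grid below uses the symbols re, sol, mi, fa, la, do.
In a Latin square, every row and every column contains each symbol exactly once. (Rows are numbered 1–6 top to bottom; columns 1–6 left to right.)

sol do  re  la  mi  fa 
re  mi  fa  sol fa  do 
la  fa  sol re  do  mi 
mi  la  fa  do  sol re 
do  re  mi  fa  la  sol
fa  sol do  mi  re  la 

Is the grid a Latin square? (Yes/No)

No

Row 2 contains fa twice (at columns 3 and 5), so it is not a permutation.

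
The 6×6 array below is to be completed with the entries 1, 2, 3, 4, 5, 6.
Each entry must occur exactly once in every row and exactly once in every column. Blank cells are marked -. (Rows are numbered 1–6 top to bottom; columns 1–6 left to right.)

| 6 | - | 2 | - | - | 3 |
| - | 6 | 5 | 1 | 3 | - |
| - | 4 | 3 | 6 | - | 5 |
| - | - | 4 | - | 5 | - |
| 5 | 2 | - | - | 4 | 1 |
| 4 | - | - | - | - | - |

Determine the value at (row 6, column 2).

3

Row 1, column 5: row 1 has {2, 3, 6} and column 5 has {3, 4, 5}, leaving only 1.
Row 1, column 2: row 1 has {1, 2, 3, 6} and column 2 has {2, 4, 6}, leaving only 5.
Row 1, column 4: row 1 has {1, 2, 3, 5, 6} and column 4 has {1, 6}, leaving only 4.
Row 2, column 1: row 2 has {1, 3, 5, 6} and column 1 has {4, 5, 6}, leaving only 2.
Row 2, column 6: row 2 has {1, 2, 3, 5, 6} and column 6 has {1, 3, 5}, leaving only 4.
Row 3, column 1: row 3 has {3, 4, 5, 6} and column 1 has {2, 4, 5, 6}, leaving only 1.
Row 3, column 5: row 3 has {1, 3, 4, 5, 6} and column 5 has {1, 3, 4, 5}, leaving only 2.
Row 4, column 1: row 4 has {4, 5} and column 1 has {1, 2, 4, 5, 6}, leaving only 3.
Row 4, column 2: row 4 has {3, 4, 5} and column 2 has {2, 4, 5, 6}, leaving only 1.
Row 6 already has {4} and column 2 already has {1, 2, 4, 5, 6}, so row 6, column 2 must be 3.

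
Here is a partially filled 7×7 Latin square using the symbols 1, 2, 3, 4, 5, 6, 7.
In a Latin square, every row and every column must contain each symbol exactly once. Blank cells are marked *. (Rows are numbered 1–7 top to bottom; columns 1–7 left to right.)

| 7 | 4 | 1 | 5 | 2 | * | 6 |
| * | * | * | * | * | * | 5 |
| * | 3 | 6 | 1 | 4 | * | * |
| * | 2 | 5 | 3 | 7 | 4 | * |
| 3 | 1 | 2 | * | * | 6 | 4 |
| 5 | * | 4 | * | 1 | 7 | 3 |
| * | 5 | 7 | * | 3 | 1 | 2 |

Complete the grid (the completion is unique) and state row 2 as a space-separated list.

1 7 3 4 6 2 5

Row 2, column 3: row 2 has {5} and column 3 has {1, 2, 4, 5, 6, 7}, leaving only 3.
Row 2, column 5: row 2 has {3, 5} and column 5 has {1, 2, 3, 4, 7}, leaving only 6.
Row 2, column 2: row 2 has {3, 5, 6} and column 2 has {1, 2, 3, 4, 5}, leaving only 7.
Row 2, column 6: row 2 has {3, 5, 6, 7} and column 6 has {1, 4, 6, 7}, leaving only 2.
Row 2, column 4: row 2 has {2, 3, 5, 6, 7} and column 4 has {1, 3, 5}, leaving only 4.
Row 2, column 1: row 2 has {2, 3, 4, 5, 6, 7} and column 1 has {3, 5, 7}, leaving only 1.
So row 2 reads: 1 7 3 4 6 2 5.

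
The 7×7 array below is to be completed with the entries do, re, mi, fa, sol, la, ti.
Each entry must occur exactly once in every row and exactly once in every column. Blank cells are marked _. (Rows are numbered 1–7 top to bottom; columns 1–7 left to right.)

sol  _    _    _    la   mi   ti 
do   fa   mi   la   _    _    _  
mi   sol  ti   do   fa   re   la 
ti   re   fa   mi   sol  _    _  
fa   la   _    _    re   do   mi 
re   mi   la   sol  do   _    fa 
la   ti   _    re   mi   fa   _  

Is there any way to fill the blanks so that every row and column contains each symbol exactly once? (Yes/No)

No row or column among the givens repeats a symbol, and propagating forced cells runs into no contradiction.
One valid completion exists (for instance, sol do re fa la mi ti / do fa mi la ti sol re / mi sol ti do fa re la / ti re fa mi sol la do / fa la sol ti re do mi / re mi la sol do ti fa / la ti do re mi fa sol).

Yes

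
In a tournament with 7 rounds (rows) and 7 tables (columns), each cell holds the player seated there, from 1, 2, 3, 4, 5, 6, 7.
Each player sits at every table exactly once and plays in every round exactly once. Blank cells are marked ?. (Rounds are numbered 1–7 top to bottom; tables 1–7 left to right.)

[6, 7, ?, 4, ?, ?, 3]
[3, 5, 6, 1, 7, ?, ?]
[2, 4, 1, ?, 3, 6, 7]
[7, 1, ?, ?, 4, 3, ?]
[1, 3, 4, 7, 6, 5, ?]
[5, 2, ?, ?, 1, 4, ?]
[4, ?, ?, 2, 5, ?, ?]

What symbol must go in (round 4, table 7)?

Round 1, table 5: round 1 has {3, 4, 6, 7} and table 5 has {1, 3, 4, 5, 6, 7}, leaving only 2.
Round 1, table 3: round 1 has {2, 3, 4, 6, 7} and table 3 has {1, 4, 6}, leaving only 5.
Round 1, table 6: round 1 has {2, 3, 4, 5, 6, 7} and table 6 has {3, 4, 5, 6}, leaving only 1.
Round 2, table 6: round 2 has {1, 3, 5, 6, 7} and table 6 has {1, 3, 4, 5, 6}, leaving only 2.
Round 2, table 7: round 2 has {1, 2, 3, 5, 6, 7} and table 7 has {3, 7}, leaving only 4.
Round 3, table 4: round 3 has {1, 2, 3, 4, 6, 7} and table 4 has {1, 2, 4, 7}, leaving only 5.
Round 4, table 3: round 4 has {1, 3, 4, 7} and table 3 has {1, 4, 5, 6}, leaving only 2.
Round 4, table 4: round 4 has {1, 2, 3, 4, 7} and table 4 has {1, 2, 4, 5, 7}, leaving only 6.
Round 4 already has {1, 2, 3, 4, 6, 7} and table 7 already has {3, 4, 7}, so round 4, table 7 must be 5.

5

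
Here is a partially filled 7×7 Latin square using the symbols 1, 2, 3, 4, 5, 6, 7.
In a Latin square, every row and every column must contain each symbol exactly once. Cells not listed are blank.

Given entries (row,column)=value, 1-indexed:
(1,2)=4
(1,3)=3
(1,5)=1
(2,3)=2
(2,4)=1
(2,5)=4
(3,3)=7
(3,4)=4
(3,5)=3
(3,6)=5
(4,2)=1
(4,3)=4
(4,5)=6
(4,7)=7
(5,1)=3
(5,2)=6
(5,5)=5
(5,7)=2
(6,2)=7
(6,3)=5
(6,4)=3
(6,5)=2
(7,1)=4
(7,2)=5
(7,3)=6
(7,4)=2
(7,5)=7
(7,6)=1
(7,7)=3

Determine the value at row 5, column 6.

Row 2, column 2: row 2 has {1, 2, 4} and column 2 has {1, 4, 5, 6, 7}, leaving only 3.
Row 3, column 2: row 3 has {3, 4, 5, 7} and column 2 has {1, 3, 4, 5, 6, 7}, leaving only 2.
Row 4, column 4: row 4 has {1, 4, 6, 7} and column 4 has {1, 2, 3, 4}, leaving only 5.
Row 4, column 1: row 4 has {1, 4, 5, 6, 7} and column 1 has {3, 4}, leaving only 2.
Row 4, column 6: row 4 has {1, 2, 4, 5, 6, 7} and column 6 has {1, 5}, leaving only 3.
Row 5, column 3: row 5 has {2, 3, 5, 6} and column 3 has {2, 3, 4, 5, 6, 7}, leaving only 1.
Row 5, column 4: row 5 has {1, 2, 3, 5, 6} and column 4 has {1, 2, 3, 4, 5}, leaving only 7.
Row 5 already has {1, 2, 3, 5, 6, 7} and column 6 already has {1, 3, 5}, so row 5, column 6 must be 4.

4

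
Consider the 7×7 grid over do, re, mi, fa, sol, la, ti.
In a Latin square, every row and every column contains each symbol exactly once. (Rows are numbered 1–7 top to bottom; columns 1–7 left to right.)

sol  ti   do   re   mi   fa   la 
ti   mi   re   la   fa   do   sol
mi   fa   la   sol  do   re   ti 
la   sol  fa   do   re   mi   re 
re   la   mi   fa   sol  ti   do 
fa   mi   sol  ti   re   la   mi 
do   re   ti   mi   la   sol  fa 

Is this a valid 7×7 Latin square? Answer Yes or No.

Row 4 contains re twice (at columns 5 and 7); row 6 is also not a permutation.

No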